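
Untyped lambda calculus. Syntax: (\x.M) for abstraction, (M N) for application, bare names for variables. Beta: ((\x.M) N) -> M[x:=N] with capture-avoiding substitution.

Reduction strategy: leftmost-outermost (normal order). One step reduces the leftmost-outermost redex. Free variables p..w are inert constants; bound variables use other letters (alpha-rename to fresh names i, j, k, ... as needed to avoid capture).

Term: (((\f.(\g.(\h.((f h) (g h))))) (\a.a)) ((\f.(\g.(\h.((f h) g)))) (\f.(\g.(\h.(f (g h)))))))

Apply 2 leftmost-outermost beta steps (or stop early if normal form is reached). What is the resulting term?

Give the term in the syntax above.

Step 0: (((\f.(\g.(\h.((f h) (g h))))) (\a.a)) ((\f.(\g.(\h.((f h) g)))) (\f.(\g.(\h.(f (g h)))))))
Step 1: ((\g.(\h.(((\a.a) h) (g h)))) ((\f.(\g.(\h.((f h) g)))) (\f.(\g.(\h.(f (g h)))))))
Step 2: (\h.(((\a.a) h) (((\f.(\g.(\h.((f h) g)))) (\f.(\g.(\h.(f (g h)))))) h)))

Answer: (\h.(((\a.a) h) (((\f.(\g.(\h.((f h) g)))) (\f.(\g.(\h.(f (g h)))))) h)))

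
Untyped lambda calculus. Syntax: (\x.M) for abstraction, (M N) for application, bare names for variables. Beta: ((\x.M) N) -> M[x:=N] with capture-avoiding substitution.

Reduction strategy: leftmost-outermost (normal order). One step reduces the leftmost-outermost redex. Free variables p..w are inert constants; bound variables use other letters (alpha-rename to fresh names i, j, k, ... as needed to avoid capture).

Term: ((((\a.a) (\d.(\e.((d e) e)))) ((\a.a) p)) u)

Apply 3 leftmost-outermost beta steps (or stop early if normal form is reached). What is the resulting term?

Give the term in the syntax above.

Step 0: ((((\a.a) (\d.(\e.((d e) e)))) ((\a.a) p)) u)
Step 1: (((\d.(\e.((d e) e))) ((\a.a) p)) u)
Step 2: ((\e.((((\a.a) p) e) e)) u)
Step 3: ((((\a.a) p) u) u)

Answer: ((((\a.a) p) u) u)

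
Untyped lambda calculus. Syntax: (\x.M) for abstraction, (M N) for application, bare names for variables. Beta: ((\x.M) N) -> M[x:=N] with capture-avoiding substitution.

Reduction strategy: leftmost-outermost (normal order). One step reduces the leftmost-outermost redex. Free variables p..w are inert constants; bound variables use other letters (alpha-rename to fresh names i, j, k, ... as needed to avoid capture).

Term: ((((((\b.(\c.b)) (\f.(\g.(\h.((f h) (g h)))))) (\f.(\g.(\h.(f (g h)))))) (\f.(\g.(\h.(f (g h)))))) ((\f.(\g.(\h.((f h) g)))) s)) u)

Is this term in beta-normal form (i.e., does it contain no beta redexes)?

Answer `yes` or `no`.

Answer: no

Derivation:
Term: ((((((\b.(\c.b)) (\f.(\g.(\h.((f h) (g h)))))) (\f.(\g.(\h.(f (g h)))))) (\f.(\g.(\h.(f (g h)))))) ((\f.(\g.(\h.((f h) g)))) s)) u)
Found 2 beta redex(es).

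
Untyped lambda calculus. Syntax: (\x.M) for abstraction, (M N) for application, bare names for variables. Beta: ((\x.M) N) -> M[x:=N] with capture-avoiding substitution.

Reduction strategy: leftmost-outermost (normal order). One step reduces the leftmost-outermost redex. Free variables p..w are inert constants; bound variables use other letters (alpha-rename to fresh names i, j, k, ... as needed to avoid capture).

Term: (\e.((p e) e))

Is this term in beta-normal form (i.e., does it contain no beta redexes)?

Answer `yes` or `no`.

Term: (\e.((p e) e))
No beta redexes found.

Answer: yes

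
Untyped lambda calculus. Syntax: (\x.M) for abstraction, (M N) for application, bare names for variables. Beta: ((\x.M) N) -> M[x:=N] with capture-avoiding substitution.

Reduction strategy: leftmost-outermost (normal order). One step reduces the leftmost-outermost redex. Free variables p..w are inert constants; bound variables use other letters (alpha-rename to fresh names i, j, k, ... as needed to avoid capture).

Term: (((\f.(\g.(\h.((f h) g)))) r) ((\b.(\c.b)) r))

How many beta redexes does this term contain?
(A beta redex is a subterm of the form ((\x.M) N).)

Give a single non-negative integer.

Answer: 2

Derivation:
Term: (((\f.(\g.(\h.((f h) g)))) r) ((\b.(\c.b)) r))
  Redex: ((\f.(\g.(\h.((f h) g)))) r)
  Redex: ((\b.(\c.b)) r)
Total redexes: 2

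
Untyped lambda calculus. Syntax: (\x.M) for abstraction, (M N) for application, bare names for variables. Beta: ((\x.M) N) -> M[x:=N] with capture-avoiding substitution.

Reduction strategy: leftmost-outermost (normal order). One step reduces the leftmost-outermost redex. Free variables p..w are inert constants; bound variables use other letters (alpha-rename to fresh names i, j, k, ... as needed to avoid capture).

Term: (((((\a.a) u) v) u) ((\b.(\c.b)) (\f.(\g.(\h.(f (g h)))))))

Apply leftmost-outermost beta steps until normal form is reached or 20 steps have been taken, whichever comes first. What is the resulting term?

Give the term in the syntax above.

Answer: (((u v) u) (\c.(\f.(\g.(\h.(f (g h)))))))

Derivation:
Step 0: (((((\a.a) u) v) u) ((\b.(\c.b)) (\f.(\g.(\h.(f (g h)))))))
Step 1: (((u v) u) ((\b.(\c.b)) (\f.(\g.(\h.(f (g h)))))))
Step 2: (((u v) u) (\c.(\f.(\g.(\h.(f (g h)))))))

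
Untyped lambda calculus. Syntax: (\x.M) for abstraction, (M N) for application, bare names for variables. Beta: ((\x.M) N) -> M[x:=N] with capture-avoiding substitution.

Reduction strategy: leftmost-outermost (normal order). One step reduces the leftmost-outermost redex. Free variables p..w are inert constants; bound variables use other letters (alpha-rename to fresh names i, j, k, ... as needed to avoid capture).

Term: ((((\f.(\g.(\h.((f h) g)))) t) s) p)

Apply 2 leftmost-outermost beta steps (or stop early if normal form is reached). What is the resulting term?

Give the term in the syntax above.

Answer: ((\h.((t h) s)) p)

Derivation:
Step 0: ((((\f.(\g.(\h.((f h) g)))) t) s) p)
Step 1: (((\g.(\h.((t h) g))) s) p)
Step 2: ((\h.((t h) s)) p)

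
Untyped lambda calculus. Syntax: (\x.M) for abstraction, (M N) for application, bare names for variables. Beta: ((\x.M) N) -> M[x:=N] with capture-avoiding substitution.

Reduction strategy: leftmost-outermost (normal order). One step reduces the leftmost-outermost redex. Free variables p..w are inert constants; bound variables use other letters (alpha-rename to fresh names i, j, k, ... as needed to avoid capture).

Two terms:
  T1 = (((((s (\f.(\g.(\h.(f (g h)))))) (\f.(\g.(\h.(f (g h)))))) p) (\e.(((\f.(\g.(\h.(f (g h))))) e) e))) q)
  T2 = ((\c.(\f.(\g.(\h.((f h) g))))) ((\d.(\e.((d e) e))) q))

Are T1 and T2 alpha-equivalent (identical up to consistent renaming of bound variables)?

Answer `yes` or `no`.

Answer: no

Derivation:
Term 1: (((((s (\f.(\g.(\h.(f (g h)))))) (\f.(\g.(\h.(f (g h)))))) p) (\e.(((\f.(\g.(\h.(f (g h))))) e) e))) q)
Term 2: ((\c.(\f.(\g.(\h.((f h) g))))) ((\d.(\e.((d e) e))) q))
Alpha-equivalence: compare structure up to binder renaming.
Result: False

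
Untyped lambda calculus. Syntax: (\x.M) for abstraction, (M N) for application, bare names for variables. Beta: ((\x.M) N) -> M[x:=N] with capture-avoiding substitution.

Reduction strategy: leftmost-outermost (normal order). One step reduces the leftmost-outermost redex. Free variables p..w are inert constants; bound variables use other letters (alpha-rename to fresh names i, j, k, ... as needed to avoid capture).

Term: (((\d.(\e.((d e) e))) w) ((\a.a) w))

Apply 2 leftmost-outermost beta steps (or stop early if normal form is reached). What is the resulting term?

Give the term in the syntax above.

Answer: ((w ((\a.a) w)) ((\a.a) w))

Derivation:
Step 0: (((\d.(\e.((d e) e))) w) ((\a.a) w))
Step 1: ((\e.((w e) e)) ((\a.a) w))
Step 2: ((w ((\a.a) w)) ((\a.a) w))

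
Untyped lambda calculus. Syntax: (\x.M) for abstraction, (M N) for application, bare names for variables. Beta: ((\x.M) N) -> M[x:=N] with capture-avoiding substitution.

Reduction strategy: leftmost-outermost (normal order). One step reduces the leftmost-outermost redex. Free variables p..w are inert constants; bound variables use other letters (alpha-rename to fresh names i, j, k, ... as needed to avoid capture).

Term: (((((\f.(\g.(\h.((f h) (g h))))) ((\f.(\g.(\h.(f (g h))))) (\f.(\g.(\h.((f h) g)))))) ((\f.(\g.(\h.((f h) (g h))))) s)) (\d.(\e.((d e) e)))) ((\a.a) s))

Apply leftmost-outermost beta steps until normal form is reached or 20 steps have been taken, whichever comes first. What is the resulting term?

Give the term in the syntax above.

Step 0: (((((\f.(\g.(\h.((f h) (g h))))) ((\f.(\g.(\h.(f (g h))))) (\f.(\g.(\h.((f h) g)))))) ((\f.(\g.(\h.((f h) (g h))))) s)) (\d.(\e.((d e) e)))) ((\a.a) s))
Step 1: ((((\g.(\h.((((\f.(\g.(\h.(f (g h))))) (\f.(\g.(\h.((f h) g))))) h) (g h)))) ((\f.(\g.(\h.((f h) (g h))))) s)) (\d.(\e.((d e) e)))) ((\a.a) s))
Step 2: (((\h.((((\f.(\g.(\h.(f (g h))))) (\f.(\g.(\h.((f h) g))))) h) (((\f.(\g.(\h.((f h) (g h))))) s) h))) (\d.(\e.((d e) e)))) ((\a.a) s))
Step 3: (((((\f.(\g.(\h.(f (g h))))) (\f.(\g.(\h.((f h) g))))) (\d.(\e.((d e) e)))) (((\f.(\g.(\h.((f h) (g h))))) s) (\d.(\e.((d e) e))))) ((\a.a) s))
Step 4: ((((\g.(\h.((\f.(\g.(\h.((f h) g)))) (g h)))) (\d.(\e.((d e) e)))) (((\f.(\g.(\h.((f h) (g h))))) s) (\d.(\e.((d e) e))))) ((\a.a) s))
Step 5: (((\h.((\f.(\g.(\h.((f h) g)))) ((\d.(\e.((d e) e))) h))) (((\f.(\g.(\h.((f h) (g h))))) s) (\d.(\e.((d e) e))))) ((\a.a) s))
Step 6: (((\f.(\g.(\h.((f h) g)))) ((\d.(\e.((d e) e))) (((\f.(\g.(\h.((f h) (g h))))) s) (\d.(\e.((d e) e)))))) ((\a.a) s))
Step 7: ((\g.(\h.((((\d.(\e.((d e) e))) (((\f.(\g.(\h.((f h) (g h))))) s) (\d.(\e.((d e) e))))) h) g))) ((\a.a) s))
Step 8: (\h.((((\d.(\e.((d e) e))) (((\f.(\g.(\h.((f h) (g h))))) s) (\d.(\e.((d e) e))))) h) ((\a.a) s)))
Step 9: (\h.(((\e.(((((\f.(\g.(\h.((f h) (g h))))) s) (\d.(\e.((d e) e)))) e) e)) h) ((\a.a) s)))
Step 10: (\h.((((((\f.(\g.(\h.((f h) (g h))))) s) (\d.(\e.((d e) e)))) h) h) ((\a.a) s)))
Step 11: (\h.(((((\g.(\h.((s h) (g h)))) (\d.(\e.((d e) e)))) h) h) ((\a.a) s)))
Step 12: (\h.((((\h.((s h) ((\d.(\e.((d e) e))) h))) h) h) ((\a.a) s)))
Step 13: (\h.((((s h) ((\d.(\e.((d e) e))) h)) h) ((\a.a) s)))
Step 14: (\h.((((s h) (\e.((h e) e))) h) ((\a.a) s)))
Step 15: (\h.((((s h) (\e.((h e) e))) h) s))

Answer: (\h.((((s h) (\e.((h e) e))) h) s))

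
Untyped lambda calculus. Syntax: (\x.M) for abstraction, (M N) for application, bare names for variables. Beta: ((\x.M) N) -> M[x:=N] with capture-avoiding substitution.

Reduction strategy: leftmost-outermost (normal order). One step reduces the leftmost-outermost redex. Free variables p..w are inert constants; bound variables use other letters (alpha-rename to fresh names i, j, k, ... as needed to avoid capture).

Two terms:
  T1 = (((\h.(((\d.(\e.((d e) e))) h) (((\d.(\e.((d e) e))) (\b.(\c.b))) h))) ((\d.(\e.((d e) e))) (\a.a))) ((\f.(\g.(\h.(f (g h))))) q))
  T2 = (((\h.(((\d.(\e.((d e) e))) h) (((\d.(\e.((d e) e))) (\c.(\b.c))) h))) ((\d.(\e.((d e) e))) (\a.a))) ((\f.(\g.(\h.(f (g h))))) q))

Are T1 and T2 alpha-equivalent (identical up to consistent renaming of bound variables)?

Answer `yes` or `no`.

Answer: yes

Derivation:
Term 1: (((\h.(((\d.(\e.((d e) e))) h) (((\d.(\e.((d e) e))) (\b.(\c.b))) h))) ((\d.(\e.((d e) e))) (\a.a))) ((\f.(\g.(\h.(f (g h))))) q))
Term 2: (((\h.(((\d.(\e.((d e) e))) h) (((\d.(\e.((d e) e))) (\c.(\b.c))) h))) ((\d.(\e.((d e) e))) (\a.a))) ((\f.(\g.(\h.(f (g h))))) q))
Alpha-equivalence: compare structure up to binder renaming.
Result: True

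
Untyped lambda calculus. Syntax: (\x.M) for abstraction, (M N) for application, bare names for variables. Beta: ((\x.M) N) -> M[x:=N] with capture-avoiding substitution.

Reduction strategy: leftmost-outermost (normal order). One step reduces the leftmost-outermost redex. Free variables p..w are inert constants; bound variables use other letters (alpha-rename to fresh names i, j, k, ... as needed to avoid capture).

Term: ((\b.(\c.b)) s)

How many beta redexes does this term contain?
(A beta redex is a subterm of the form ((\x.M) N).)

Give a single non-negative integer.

Term: ((\b.(\c.b)) s)
  Redex: ((\b.(\c.b)) s)
Total redexes: 1

Answer: 1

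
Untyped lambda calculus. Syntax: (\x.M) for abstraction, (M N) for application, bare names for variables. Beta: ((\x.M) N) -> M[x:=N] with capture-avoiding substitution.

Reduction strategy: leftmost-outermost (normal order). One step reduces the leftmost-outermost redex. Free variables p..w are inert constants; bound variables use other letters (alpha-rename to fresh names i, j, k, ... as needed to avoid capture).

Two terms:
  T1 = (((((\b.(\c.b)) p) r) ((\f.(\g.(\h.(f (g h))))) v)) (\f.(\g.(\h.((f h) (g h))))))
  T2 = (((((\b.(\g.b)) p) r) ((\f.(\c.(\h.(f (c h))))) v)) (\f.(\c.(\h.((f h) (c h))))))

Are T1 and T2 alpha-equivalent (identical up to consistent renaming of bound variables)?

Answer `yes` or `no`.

Term 1: (((((\b.(\c.b)) p) r) ((\f.(\g.(\h.(f (g h))))) v)) (\f.(\g.(\h.((f h) (g h))))))
Term 2: (((((\b.(\g.b)) p) r) ((\f.(\c.(\h.(f (c h))))) v)) (\f.(\c.(\h.((f h) (c h))))))
Alpha-equivalence: compare structure up to binder renaming.
Result: True

Answer: yes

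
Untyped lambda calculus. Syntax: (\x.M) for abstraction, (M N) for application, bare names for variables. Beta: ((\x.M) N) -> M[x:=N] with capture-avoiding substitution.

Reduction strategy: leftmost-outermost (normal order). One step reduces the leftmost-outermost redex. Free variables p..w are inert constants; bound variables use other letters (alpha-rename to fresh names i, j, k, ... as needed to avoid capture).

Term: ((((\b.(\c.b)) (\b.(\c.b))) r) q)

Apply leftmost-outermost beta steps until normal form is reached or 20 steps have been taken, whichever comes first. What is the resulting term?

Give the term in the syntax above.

Step 0: ((((\b.(\c.b)) (\b.(\c.b))) r) q)
Step 1: (((\c.(\b.(\c.b))) r) q)
Step 2: ((\b.(\c.b)) q)
Step 3: (\c.q)

Answer: (\c.q)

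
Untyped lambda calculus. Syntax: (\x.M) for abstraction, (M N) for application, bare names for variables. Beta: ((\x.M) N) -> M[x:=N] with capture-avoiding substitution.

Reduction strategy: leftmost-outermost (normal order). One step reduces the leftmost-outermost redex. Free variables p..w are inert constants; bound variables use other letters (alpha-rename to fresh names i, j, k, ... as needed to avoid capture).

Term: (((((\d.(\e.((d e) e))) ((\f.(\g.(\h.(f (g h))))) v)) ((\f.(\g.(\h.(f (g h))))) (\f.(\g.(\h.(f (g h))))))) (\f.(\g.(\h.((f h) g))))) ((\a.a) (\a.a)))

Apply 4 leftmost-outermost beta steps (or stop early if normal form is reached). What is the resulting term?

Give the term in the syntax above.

Step 0: (((((\d.(\e.((d e) e))) ((\f.(\g.(\h.(f (g h))))) v)) ((\f.(\g.(\h.(f (g h))))) (\f.(\g.(\h.(f (g h))))))) (\f.(\g.(\h.((f h) g))))) ((\a.a) (\a.a)))
Step 1: ((((\e.((((\f.(\g.(\h.(f (g h))))) v) e) e)) ((\f.(\g.(\h.(f (g h))))) (\f.(\g.(\h.(f (g h))))))) (\f.(\g.(\h.((f h) g))))) ((\a.a) (\a.a)))
Step 2: ((((((\f.(\g.(\h.(f (g h))))) v) ((\f.(\g.(\h.(f (g h))))) (\f.(\g.(\h.(f (g h))))))) ((\f.(\g.(\h.(f (g h))))) (\f.(\g.(\h.(f (g h))))))) (\f.(\g.(\h.((f h) g))))) ((\a.a) (\a.a)))
Step 3: (((((\g.(\h.(v (g h)))) ((\f.(\g.(\h.(f (g h))))) (\f.(\g.(\h.(f (g h))))))) ((\f.(\g.(\h.(f (g h))))) (\f.(\g.(\h.(f (g h))))))) (\f.(\g.(\h.((f h) g))))) ((\a.a) (\a.a)))
Step 4: ((((\h.(v (((\f.(\g.(\h.(f (g h))))) (\f.(\g.(\h.(f (g h)))))) h))) ((\f.(\g.(\h.(f (g h))))) (\f.(\g.(\h.(f (g h))))))) (\f.(\g.(\h.((f h) g))))) ((\a.a) (\a.a)))

Answer: ((((\h.(v (((\f.(\g.(\h.(f (g h))))) (\f.(\g.(\h.(f (g h)))))) h))) ((\f.(\g.(\h.(f (g h))))) (\f.(\g.(\h.(f (g h))))))) (\f.(\g.(\h.((f h) g))))) ((\a.a) (\a.a)))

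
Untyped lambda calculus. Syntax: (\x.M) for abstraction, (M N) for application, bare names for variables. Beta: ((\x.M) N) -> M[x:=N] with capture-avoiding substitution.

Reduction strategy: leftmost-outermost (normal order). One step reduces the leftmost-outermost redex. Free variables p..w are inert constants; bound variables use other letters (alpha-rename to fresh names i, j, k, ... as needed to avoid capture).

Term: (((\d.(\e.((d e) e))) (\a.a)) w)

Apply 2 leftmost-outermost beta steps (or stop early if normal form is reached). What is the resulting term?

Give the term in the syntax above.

Answer: (((\a.a) w) w)

Derivation:
Step 0: (((\d.(\e.((d e) e))) (\a.a)) w)
Step 1: ((\e.(((\a.a) e) e)) w)
Step 2: (((\a.a) w) w)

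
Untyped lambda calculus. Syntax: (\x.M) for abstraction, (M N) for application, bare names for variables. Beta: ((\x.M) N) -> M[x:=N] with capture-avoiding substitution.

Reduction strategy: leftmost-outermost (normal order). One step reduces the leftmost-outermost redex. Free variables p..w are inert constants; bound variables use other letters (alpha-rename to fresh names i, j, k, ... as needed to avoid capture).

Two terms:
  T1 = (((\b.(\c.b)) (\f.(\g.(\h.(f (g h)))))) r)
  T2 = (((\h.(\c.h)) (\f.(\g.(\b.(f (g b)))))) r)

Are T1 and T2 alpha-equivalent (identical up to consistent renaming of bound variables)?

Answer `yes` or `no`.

Answer: yes

Derivation:
Term 1: (((\b.(\c.b)) (\f.(\g.(\h.(f (g h)))))) r)
Term 2: (((\h.(\c.h)) (\f.(\g.(\b.(f (g b)))))) r)
Alpha-equivalence: compare structure up to binder renaming.
Result: True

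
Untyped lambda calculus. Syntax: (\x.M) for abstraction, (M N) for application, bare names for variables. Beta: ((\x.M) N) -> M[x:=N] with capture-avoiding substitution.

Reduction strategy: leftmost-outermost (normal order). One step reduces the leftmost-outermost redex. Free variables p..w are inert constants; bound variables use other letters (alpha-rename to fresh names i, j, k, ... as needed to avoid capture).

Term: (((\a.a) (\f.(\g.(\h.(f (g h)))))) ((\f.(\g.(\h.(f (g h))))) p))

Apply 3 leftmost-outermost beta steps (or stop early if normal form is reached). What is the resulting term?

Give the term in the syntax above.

Answer: (\g.(\h.((\g.(\h.(p (g h)))) (g h))))

Derivation:
Step 0: (((\a.a) (\f.(\g.(\h.(f (g h)))))) ((\f.(\g.(\h.(f (g h))))) p))
Step 1: ((\f.(\g.(\h.(f (g h))))) ((\f.(\g.(\h.(f (g h))))) p))
Step 2: (\g.(\h.(((\f.(\g.(\h.(f (g h))))) p) (g h))))
Step 3: (\g.(\h.((\g.(\h.(p (g h)))) (g h))))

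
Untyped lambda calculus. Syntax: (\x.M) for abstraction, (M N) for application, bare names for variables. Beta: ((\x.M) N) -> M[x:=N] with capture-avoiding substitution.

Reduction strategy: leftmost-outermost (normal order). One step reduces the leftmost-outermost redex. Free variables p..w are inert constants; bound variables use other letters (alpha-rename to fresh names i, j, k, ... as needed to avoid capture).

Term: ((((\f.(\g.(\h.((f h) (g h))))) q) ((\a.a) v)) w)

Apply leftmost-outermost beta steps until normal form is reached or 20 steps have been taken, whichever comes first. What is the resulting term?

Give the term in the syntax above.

Step 0: ((((\f.(\g.(\h.((f h) (g h))))) q) ((\a.a) v)) w)
Step 1: (((\g.(\h.((q h) (g h)))) ((\a.a) v)) w)
Step 2: ((\h.((q h) (((\a.a) v) h))) w)
Step 3: ((q w) (((\a.a) v) w))
Step 4: ((q w) (v w))

Answer: ((q w) (v w))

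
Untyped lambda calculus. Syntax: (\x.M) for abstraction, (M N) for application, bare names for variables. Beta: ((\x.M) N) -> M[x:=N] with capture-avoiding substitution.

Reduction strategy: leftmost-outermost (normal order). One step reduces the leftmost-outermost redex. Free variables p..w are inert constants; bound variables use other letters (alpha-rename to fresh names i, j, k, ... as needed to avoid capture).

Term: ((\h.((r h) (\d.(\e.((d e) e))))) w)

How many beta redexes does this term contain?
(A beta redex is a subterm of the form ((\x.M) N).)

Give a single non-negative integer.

Answer: 1

Derivation:
Term: ((\h.((r h) (\d.(\e.((d e) e))))) w)
  Redex: ((\h.((r h) (\d.(\e.((d e) e))))) w)
Total redexes: 1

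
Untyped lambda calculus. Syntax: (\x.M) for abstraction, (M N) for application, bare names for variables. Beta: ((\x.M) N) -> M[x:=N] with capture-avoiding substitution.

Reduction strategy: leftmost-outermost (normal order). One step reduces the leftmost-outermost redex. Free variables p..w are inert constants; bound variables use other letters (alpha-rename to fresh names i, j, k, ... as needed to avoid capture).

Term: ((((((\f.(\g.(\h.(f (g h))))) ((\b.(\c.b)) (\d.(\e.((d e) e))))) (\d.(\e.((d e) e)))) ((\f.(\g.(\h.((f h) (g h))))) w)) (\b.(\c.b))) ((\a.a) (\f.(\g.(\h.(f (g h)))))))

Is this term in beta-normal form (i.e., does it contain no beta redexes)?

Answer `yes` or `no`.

Answer: no

Derivation:
Term: ((((((\f.(\g.(\h.(f (g h))))) ((\b.(\c.b)) (\d.(\e.((d e) e))))) (\d.(\e.((d e) e)))) ((\f.(\g.(\h.((f h) (g h))))) w)) (\b.(\c.b))) ((\a.a) (\f.(\g.(\h.(f (g h)))))))
Found 4 beta redex(es).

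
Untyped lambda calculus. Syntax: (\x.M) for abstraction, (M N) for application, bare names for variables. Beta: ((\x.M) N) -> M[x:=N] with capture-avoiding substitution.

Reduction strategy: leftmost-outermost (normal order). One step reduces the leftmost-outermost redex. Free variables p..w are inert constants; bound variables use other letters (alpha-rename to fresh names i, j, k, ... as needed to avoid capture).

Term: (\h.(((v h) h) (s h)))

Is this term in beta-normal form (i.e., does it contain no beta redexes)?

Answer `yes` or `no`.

Answer: yes

Derivation:
Term: (\h.(((v h) h) (s h)))
No beta redexes found.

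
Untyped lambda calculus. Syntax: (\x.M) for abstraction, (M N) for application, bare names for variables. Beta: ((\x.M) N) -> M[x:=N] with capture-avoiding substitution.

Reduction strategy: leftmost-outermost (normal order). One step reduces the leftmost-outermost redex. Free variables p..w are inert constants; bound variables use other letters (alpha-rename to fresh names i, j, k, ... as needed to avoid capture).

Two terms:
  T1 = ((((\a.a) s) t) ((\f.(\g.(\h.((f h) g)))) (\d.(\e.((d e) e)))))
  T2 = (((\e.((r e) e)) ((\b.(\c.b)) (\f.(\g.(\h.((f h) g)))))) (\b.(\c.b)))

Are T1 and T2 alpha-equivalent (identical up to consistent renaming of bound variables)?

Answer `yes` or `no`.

Term 1: ((((\a.a) s) t) ((\f.(\g.(\h.((f h) g)))) (\d.(\e.((d e) e)))))
Term 2: (((\e.((r e) e)) ((\b.(\c.b)) (\f.(\g.(\h.((f h) g)))))) (\b.(\c.b)))
Alpha-equivalence: compare structure up to binder renaming.
Result: False

Answer: no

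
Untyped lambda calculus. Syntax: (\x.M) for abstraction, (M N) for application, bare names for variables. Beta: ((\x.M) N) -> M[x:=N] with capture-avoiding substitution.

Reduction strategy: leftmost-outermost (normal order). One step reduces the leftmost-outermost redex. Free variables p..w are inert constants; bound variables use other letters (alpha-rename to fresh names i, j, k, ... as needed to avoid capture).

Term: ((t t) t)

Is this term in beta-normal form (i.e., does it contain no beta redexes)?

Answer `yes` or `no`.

Answer: yes

Derivation:
Term: ((t t) t)
No beta redexes found.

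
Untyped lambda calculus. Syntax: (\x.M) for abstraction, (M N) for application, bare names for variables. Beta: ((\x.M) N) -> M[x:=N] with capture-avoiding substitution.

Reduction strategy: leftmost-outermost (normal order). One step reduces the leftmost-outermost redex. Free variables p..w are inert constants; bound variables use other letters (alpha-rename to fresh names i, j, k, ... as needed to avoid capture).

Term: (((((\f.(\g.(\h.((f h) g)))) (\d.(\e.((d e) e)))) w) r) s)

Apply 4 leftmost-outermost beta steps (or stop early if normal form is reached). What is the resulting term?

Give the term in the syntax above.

Answer: (((\e.((r e) e)) w) s)

Derivation:
Step 0: (((((\f.(\g.(\h.((f h) g)))) (\d.(\e.((d e) e)))) w) r) s)
Step 1: ((((\g.(\h.(((\d.(\e.((d e) e))) h) g))) w) r) s)
Step 2: (((\h.(((\d.(\e.((d e) e))) h) w)) r) s)
Step 3: ((((\d.(\e.((d e) e))) r) w) s)
Step 4: (((\e.((r e) e)) w) s)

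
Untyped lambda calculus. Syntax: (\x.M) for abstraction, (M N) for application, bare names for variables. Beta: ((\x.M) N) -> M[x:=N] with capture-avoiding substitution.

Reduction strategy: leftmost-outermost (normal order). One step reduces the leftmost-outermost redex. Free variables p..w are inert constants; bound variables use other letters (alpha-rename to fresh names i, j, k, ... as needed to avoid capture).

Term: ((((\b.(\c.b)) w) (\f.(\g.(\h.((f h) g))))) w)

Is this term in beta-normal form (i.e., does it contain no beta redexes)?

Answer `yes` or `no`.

Answer: no

Derivation:
Term: ((((\b.(\c.b)) w) (\f.(\g.(\h.((f h) g))))) w)
Found 1 beta redex(es).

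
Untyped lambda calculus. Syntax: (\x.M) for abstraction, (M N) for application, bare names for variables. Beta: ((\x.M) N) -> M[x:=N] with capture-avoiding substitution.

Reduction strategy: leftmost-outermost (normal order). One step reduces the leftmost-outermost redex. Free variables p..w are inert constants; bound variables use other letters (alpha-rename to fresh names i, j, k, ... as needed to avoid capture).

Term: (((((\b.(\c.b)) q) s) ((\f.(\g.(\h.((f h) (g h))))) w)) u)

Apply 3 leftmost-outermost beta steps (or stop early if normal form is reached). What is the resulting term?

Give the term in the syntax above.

Answer: ((q (\g.(\h.((w h) (g h))))) u)

Derivation:
Step 0: (((((\b.(\c.b)) q) s) ((\f.(\g.(\h.((f h) (g h))))) w)) u)
Step 1: ((((\c.q) s) ((\f.(\g.(\h.((f h) (g h))))) w)) u)
Step 2: ((q ((\f.(\g.(\h.((f h) (g h))))) w)) u)
Step 3: ((q (\g.(\h.((w h) (g h))))) u)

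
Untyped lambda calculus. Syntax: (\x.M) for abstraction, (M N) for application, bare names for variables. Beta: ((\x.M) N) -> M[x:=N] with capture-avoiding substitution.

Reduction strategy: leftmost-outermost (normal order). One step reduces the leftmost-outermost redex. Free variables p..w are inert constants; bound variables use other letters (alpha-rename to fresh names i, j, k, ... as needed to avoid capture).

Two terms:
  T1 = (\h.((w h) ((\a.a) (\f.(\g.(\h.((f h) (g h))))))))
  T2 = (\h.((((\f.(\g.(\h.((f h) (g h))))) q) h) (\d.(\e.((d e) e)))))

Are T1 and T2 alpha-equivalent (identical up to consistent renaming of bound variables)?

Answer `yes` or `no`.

Term 1: (\h.((w h) ((\a.a) (\f.(\g.(\h.((f h) (g h))))))))
Term 2: (\h.((((\f.(\g.(\h.((f h) (g h))))) q) h) (\d.(\e.((d e) e)))))
Alpha-equivalence: compare structure up to binder renaming.
Result: False

Answer: no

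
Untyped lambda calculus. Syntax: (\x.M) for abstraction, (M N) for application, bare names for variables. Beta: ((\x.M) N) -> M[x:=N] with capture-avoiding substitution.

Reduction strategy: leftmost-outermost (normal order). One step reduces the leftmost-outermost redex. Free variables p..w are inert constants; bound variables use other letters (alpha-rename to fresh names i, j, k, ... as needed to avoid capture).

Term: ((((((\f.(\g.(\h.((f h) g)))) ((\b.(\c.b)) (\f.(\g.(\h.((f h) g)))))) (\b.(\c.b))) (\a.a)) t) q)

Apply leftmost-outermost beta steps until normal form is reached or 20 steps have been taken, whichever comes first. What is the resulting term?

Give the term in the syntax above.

Step 0: ((((((\f.(\g.(\h.((f h) g)))) ((\b.(\c.b)) (\f.(\g.(\h.((f h) g)))))) (\b.(\c.b))) (\a.a)) t) q)
Step 1: (((((\g.(\h.((((\b.(\c.b)) (\f.(\g.(\h.((f h) g))))) h) g))) (\b.(\c.b))) (\a.a)) t) q)
Step 2: ((((\h.((((\b.(\c.b)) (\f.(\g.(\h.((f h) g))))) h) (\b.(\c.b)))) (\a.a)) t) q)
Step 3: ((((((\b.(\c.b)) (\f.(\g.(\h.((f h) g))))) (\a.a)) (\b.(\c.b))) t) q)
Step 4: (((((\c.(\f.(\g.(\h.((f h) g))))) (\a.a)) (\b.(\c.b))) t) q)
Step 5: ((((\f.(\g.(\h.((f h) g)))) (\b.(\c.b))) t) q)
Step 6: (((\g.(\h.(((\b.(\c.b)) h) g))) t) q)
Step 7: ((\h.(((\b.(\c.b)) h) t)) q)
Step 8: (((\b.(\c.b)) q) t)
Step 9: ((\c.q) t)
Step 10: q

Answer: q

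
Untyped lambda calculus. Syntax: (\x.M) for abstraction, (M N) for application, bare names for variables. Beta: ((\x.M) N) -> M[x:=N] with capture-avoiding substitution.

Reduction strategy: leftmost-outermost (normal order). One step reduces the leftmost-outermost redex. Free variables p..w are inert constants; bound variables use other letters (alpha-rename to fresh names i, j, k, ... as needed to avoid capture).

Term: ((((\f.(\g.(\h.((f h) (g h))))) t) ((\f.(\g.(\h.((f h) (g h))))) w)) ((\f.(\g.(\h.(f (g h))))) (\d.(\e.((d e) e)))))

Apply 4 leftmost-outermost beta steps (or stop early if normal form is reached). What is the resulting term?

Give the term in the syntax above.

Step 0: ((((\f.(\g.(\h.((f h) (g h))))) t) ((\f.(\g.(\h.((f h) (g h))))) w)) ((\f.(\g.(\h.(f (g h))))) (\d.(\e.((d e) e)))))
Step 1: (((\g.(\h.((t h) (g h)))) ((\f.(\g.(\h.((f h) (g h))))) w)) ((\f.(\g.(\h.(f (g h))))) (\d.(\e.((d e) e)))))
Step 2: ((\h.((t h) (((\f.(\g.(\h.((f h) (g h))))) w) h))) ((\f.(\g.(\h.(f (g h))))) (\d.(\e.((d e) e)))))
Step 3: ((t ((\f.(\g.(\h.(f (g h))))) (\d.(\e.((d e) e))))) (((\f.(\g.(\h.((f h) (g h))))) w) ((\f.(\g.(\h.(f (g h))))) (\d.(\e.((d e) e))))))
Step 4: ((t (\g.(\h.((\d.(\e.((d e) e))) (g h))))) (((\f.(\g.(\h.((f h) (g h))))) w) ((\f.(\g.(\h.(f (g h))))) (\d.(\e.((d e) e))))))

Answer: ((t (\g.(\h.((\d.(\e.((d e) e))) (g h))))) (((\f.(\g.(\h.((f h) (g h))))) w) ((\f.(\g.(\h.(f (g h))))) (\d.(\e.((d e) e))))))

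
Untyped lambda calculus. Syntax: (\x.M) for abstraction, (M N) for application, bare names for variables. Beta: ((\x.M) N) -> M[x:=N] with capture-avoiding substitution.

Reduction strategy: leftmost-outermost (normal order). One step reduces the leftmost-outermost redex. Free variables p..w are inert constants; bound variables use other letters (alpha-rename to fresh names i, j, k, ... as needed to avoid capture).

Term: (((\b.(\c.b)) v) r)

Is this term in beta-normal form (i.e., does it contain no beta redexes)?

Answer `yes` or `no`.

Answer: no

Derivation:
Term: (((\b.(\c.b)) v) r)
Found 1 beta redex(es).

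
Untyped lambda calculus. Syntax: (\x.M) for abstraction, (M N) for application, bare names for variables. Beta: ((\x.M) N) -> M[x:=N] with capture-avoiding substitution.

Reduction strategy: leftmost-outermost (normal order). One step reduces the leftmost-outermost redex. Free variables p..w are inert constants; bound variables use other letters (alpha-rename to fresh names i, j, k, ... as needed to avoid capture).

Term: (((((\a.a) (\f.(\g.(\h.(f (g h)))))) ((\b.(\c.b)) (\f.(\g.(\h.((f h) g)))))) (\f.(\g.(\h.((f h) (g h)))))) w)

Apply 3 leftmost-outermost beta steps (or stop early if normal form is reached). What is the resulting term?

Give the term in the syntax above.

Step 0: (((((\a.a) (\f.(\g.(\h.(f (g h)))))) ((\b.(\c.b)) (\f.(\g.(\h.((f h) g)))))) (\f.(\g.(\h.((f h) (g h)))))) w)
Step 1: ((((\f.(\g.(\h.(f (g h))))) ((\b.(\c.b)) (\f.(\g.(\h.((f h) g)))))) (\f.(\g.(\h.((f h) (g h)))))) w)
Step 2: (((\g.(\h.(((\b.(\c.b)) (\f.(\g.(\h.((f h) g))))) (g h)))) (\f.(\g.(\h.((f h) (g h)))))) w)
Step 3: ((\h.(((\b.(\c.b)) (\f.(\g.(\h.((f h) g))))) ((\f.(\g.(\h.((f h) (g h))))) h))) w)

Answer: ((\h.(((\b.(\c.b)) (\f.(\g.(\h.((f h) g))))) ((\f.(\g.(\h.((f h) (g h))))) h))) w)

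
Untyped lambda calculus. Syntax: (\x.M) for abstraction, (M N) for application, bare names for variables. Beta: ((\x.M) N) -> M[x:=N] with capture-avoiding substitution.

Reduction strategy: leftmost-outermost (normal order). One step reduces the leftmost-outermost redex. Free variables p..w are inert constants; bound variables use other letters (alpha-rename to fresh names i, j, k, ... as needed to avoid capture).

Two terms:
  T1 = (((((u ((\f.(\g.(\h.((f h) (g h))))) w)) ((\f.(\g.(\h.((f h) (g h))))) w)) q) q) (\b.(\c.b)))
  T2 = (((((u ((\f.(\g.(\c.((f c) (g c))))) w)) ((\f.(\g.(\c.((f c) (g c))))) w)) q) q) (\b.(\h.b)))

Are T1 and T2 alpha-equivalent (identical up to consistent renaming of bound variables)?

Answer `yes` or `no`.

Answer: yes

Derivation:
Term 1: (((((u ((\f.(\g.(\h.((f h) (g h))))) w)) ((\f.(\g.(\h.((f h) (g h))))) w)) q) q) (\b.(\c.b)))
Term 2: (((((u ((\f.(\g.(\c.((f c) (g c))))) w)) ((\f.(\g.(\c.((f c) (g c))))) w)) q) q) (\b.(\h.b)))
Alpha-equivalence: compare structure up to binder renaming.
Result: True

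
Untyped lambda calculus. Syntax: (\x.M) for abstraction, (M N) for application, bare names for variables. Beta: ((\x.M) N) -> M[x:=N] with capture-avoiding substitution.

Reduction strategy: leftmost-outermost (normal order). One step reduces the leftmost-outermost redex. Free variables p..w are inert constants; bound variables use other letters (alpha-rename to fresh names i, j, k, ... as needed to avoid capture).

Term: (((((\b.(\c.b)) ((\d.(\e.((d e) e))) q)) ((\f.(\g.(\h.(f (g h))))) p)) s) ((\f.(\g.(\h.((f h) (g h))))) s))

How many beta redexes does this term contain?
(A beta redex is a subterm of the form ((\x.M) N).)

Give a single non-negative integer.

Term: (((((\b.(\c.b)) ((\d.(\e.((d e) e))) q)) ((\f.(\g.(\h.(f (g h))))) p)) s) ((\f.(\g.(\h.((f h) (g h))))) s))
  Redex: ((\b.(\c.b)) ((\d.(\e.((d e) e))) q))
  Redex: ((\d.(\e.((d e) e))) q)
  Redex: ((\f.(\g.(\h.(f (g h))))) p)
  Redex: ((\f.(\g.(\h.((f h) (g h))))) s)
Total redexes: 4

Answer: 4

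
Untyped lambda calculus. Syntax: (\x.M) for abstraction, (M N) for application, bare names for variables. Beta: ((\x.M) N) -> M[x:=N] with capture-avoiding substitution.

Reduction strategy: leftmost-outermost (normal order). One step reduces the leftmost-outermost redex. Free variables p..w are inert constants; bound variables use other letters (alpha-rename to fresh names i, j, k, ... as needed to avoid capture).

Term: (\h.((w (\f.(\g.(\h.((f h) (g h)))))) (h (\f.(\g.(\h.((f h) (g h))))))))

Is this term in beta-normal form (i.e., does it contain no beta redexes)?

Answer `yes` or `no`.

Term: (\h.((w (\f.(\g.(\h.((f h) (g h)))))) (h (\f.(\g.(\h.((f h) (g h))))))))
No beta redexes found.

Answer: yes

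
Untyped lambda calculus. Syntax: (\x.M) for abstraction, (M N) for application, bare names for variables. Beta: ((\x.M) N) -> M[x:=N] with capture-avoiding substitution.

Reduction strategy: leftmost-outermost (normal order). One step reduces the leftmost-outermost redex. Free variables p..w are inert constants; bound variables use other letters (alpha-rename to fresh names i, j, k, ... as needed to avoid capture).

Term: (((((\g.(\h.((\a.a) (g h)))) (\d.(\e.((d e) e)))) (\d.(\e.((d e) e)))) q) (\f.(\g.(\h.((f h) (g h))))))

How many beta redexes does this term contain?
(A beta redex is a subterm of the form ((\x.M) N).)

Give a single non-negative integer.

Answer: 2

Derivation:
Term: (((((\g.(\h.((\a.a) (g h)))) (\d.(\e.((d e) e)))) (\d.(\e.((d e) e)))) q) (\f.(\g.(\h.((f h) (g h))))))
  Redex: ((\g.(\h.((\a.a) (g h)))) (\d.(\e.((d e) e))))
  Redex: ((\a.a) (g h))
Total redexes: 2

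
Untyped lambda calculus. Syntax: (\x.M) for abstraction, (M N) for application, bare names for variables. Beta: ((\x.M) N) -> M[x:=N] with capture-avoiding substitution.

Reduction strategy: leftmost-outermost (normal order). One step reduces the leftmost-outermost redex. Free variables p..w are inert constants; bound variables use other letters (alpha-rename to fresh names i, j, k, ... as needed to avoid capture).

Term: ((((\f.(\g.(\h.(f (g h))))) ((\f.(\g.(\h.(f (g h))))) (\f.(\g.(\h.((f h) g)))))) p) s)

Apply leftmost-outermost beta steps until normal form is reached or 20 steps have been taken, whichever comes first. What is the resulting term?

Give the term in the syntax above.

Answer: (\h.(\g.(\i.((((p s) h) i) g))))

Derivation:
Step 0: ((((\f.(\g.(\h.(f (g h))))) ((\f.(\g.(\h.(f (g h))))) (\f.(\g.(\h.((f h) g)))))) p) s)
Step 1: (((\g.(\h.(((\f.(\g.(\h.(f (g h))))) (\f.(\g.(\h.((f h) g))))) (g h)))) p) s)
Step 2: ((\h.(((\f.(\g.(\h.(f (g h))))) (\f.(\g.(\h.((f h) g))))) (p h))) s)
Step 3: (((\f.(\g.(\h.(f (g h))))) (\f.(\g.(\h.((f h) g))))) (p s))
Step 4: ((\g.(\h.((\f.(\g.(\h.((f h) g)))) (g h)))) (p s))
Step 5: (\h.((\f.(\g.(\h.((f h) g)))) ((p s) h)))
Step 6: (\h.(\g.(\i.((((p s) h) i) g))))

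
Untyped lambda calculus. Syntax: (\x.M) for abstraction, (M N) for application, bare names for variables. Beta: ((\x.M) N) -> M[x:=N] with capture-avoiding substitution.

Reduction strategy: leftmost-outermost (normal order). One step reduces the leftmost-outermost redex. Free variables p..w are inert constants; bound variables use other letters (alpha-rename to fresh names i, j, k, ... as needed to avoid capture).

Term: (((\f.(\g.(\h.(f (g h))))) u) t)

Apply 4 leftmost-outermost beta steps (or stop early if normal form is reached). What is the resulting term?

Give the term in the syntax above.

Answer: (\h.(u (t h)))

Derivation:
Step 0: (((\f.(\g.(\h.(f (g h))))) u) t)
Step 1: ((\g.(\h.(u (g h)))) t)
Step 2: (\h.(u (t h)))
Step 3: (normal form reached)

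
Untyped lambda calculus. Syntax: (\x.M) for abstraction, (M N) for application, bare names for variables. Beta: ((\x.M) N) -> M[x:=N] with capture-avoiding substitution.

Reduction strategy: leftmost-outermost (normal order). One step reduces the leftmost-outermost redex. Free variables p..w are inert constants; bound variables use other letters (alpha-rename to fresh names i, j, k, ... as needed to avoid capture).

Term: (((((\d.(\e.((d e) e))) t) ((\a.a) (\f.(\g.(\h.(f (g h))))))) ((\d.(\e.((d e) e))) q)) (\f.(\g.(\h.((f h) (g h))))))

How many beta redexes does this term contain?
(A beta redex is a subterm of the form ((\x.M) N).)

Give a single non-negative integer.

Answer: 3

Derivation:
Term: (((((\d.(\e.((d e) e))) t) ((\a.a) (\f.(\g.(\h.(f (g h))))))) ((\d.(\e.((d e) e))) q)) (\f.(\g.(\h.((f h) (g h))))))
  Redex: ((\d.(\e.((d e) e))) t)
  Redex: ((\a.a) (\f.(\g.(\h.(f (g h))))))
  Redex: ((\d.(\e.((d e) e))) q)
Total redexes: 3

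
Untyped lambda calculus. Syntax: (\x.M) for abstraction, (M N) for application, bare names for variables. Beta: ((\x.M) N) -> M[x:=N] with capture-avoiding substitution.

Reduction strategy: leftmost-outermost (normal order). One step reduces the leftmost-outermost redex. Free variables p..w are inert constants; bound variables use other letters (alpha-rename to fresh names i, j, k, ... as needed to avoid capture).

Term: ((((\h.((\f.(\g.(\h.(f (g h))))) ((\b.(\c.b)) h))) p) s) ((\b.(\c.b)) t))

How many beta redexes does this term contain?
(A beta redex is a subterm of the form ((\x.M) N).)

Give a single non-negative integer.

Answer: 4

Derivation:
Term: ((((\h.((\f.(\g.(\h.(f (g h))))) ((\b.(\c.b)) h))) p) s) ((\b.(\c.b)) t))
  Redex: ((\h.((\f.(\g.(\h.(f (g h))))) ((\b.(\c.b)) h))) p)
  Redex: ((\f.(\g.(\h.(f (g h))))) ((\b.(\c.b)) h))
  Redex: ((\b.(\c.b)) h)
  Redex: ((\b.(\c.b)) t)
Total redexes: 4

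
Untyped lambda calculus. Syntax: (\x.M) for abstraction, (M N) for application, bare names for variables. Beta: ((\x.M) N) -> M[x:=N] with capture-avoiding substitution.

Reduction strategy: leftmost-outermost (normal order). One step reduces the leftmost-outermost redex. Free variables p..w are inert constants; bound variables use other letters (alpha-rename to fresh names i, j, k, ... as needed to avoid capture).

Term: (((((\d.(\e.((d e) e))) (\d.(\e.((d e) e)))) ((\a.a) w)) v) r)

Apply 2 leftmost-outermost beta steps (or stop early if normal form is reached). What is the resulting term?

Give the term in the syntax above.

Answer: (((((\d.(\e.((d e) e))) ((\a.a) w)) ((\a.a) w)) v) r)

Derivation:
Step 0: (((((\d.(\e.((d e) e))) (\d.(\e.((d e) e)))) ((\a.a) w)) v) r)
Step 1: ((((\e.(((\d.(\e.((d e) e))) e) e)) ((\a.a) w)) v) r)
Step 2: (((((\d.(\e.((d e) e))) ((\a.a) w)) ((\a.a) w)) v) r)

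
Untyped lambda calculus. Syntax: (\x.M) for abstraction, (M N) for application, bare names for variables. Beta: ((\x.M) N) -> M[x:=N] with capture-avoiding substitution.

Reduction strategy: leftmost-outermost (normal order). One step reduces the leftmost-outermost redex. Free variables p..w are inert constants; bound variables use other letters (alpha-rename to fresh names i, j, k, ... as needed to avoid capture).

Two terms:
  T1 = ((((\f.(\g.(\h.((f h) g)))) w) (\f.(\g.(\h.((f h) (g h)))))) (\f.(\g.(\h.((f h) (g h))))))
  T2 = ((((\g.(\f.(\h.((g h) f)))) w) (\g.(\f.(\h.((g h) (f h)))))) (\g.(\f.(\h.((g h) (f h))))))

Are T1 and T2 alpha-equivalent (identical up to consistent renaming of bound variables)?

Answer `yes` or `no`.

Term 1: ((((\f.(\g.(\h.((f h) g)))) w) (\f.(\g.(\h.((f h) (g h)))))) (\f.(\g.(\h.((f h) (g h))))))
Term 2: ((((\g.(\f.(\h.((g h) f)))) w) (\g.(\f.(\h.((g h) (f h)))))) (\g.(\f.(\h.((g h) (f h))))))
Alpha-equivalence: compare structure up to binder renaming.
Result: True

Answer: yes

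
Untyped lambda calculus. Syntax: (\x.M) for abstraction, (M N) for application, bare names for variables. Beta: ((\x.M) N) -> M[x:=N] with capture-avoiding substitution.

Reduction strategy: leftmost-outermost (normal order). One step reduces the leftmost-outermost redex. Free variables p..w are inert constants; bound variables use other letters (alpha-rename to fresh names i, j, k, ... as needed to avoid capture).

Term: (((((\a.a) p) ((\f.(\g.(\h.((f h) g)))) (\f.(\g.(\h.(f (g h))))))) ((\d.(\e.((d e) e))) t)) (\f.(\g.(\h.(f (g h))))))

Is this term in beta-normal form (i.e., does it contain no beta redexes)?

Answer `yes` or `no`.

Answer: no

Derivation:
Term: (((((\a.a) p) ((\f.(\g.(\h.((f h) g)))) (\f.(\g.(\h.(f (g h))))))) ((\d.(\e.((d e) e))) t)) (\f.(\g.(\h.(f (g h))))))
Found 3 beta redex(es).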